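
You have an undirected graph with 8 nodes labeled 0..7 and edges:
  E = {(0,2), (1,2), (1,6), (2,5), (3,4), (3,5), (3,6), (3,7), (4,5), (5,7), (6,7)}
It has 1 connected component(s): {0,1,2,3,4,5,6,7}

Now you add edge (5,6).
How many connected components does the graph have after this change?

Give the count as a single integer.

Initial component count: 1
Add (5,6): endpoints already in same component. Count unchanged: 1.
New component count: 1

Answer: 1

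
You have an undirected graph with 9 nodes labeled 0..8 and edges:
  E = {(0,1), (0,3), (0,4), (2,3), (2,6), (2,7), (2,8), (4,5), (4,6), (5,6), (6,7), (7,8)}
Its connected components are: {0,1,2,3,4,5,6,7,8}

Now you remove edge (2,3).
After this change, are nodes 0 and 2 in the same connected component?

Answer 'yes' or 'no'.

Initial components: {0,1,2,3,4,5,6,7,8}
Removing edge (2,3): not a bridge — component count unchanged at 1.
New components: {0,1,2,3,4,5,6,7,8}
Are 0 and 2 in the same component? yes

Answer: yes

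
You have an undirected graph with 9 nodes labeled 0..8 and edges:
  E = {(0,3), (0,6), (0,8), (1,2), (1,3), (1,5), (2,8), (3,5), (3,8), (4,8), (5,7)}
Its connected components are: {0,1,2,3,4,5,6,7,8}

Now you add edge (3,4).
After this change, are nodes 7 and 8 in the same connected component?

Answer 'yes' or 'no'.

Initial components: {0,1,2,3,4,5,6,7,8}
Adding edge (3,4): both already in same component {0,1,2,3,4,5,6,7,8}. No change.
New components: {0,1,2,3,4,5,6,7,8}
Are 7 and 8 in the same component? yes

Answer: yes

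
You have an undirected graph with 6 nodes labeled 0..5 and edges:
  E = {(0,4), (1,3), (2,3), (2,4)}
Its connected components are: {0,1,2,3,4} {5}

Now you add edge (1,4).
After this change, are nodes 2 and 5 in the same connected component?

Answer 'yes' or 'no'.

Initial components: {0,1,2,3,4} {5}
Adding edge (1,4): both already in same component {0,1,2,3,4}. No change.
New components: {0,1,2,3,4} {5}
Are 2 and 5 in the same component? no

Answer: no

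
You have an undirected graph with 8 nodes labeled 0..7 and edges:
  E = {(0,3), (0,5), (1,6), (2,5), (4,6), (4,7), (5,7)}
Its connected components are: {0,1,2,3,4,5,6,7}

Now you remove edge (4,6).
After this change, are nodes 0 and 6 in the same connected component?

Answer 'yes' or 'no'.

Answer: no

Derivation:
Initial components: {0,1,2,3,4,5,6,7}
Removing edge (4,6): it was a bridge — component count 1 -> 2.
New components: {0,2,3,4,5,7} {1,6}
Are 0 and 6 in the same component? no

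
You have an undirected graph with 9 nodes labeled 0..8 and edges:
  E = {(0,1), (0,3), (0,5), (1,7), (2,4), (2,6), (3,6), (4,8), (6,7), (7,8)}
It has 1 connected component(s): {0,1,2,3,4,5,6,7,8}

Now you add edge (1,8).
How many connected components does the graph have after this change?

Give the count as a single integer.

Initial component count: 1
Add (1,8): endpoints already in same component. Count unchanged: 1.
New component count: 1

Answer: 1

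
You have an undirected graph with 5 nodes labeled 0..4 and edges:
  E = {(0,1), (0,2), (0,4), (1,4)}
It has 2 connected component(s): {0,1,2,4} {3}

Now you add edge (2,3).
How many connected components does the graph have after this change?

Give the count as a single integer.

Initial component count: 2
Add (2,3): merges two components. Count decreases: 2 -> 1.
New component count: 1

Answer: 1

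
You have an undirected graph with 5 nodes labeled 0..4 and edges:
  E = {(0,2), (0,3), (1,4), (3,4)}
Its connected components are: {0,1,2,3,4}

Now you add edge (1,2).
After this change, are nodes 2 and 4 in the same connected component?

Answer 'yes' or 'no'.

Answer: yes

Derivation:
Initial components: {0,1,2,3,4}
Adding edge (1,2): both already in same component {0,1,2,3,4}. No change.
New components: {0,1,2,3,4}
Are 2 and 4 in the same component? yes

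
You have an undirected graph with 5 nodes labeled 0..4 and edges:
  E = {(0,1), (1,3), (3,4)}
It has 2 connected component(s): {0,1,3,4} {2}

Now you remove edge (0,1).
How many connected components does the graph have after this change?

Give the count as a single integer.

Initial component count: 2
Remove (0,1): it was a bridge. Count increases: 2 -> 3.
  After removal, components: {0} {1,3,4} {2}
New component count: 3

Answer: 3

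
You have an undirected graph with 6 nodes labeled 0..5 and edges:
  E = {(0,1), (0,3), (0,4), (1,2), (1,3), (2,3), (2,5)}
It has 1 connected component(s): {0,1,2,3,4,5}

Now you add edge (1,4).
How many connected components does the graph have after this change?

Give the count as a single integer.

Initial component count: 1
Add (1,4): endpoints already in same component. Count unchanged: 1.
New component count: 1

Answer: 1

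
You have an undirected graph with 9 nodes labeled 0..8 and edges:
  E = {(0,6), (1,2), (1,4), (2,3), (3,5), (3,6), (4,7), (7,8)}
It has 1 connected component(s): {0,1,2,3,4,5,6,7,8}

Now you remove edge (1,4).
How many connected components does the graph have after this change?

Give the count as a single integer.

Answer: 2

Derivation:
Initial component count: 1
Remove (1,4): it was a bridge. Count increases: 1 -> 2.
  After removal, components: {0,1,2,3,5,6} {4,7,8}
New component count: 2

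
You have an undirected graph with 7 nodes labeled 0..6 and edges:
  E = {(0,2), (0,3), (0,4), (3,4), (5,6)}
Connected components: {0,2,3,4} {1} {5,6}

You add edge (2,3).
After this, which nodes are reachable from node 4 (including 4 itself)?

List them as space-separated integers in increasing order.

Answer: 0 2 3 4

Derivation:
Before: nodes reachable from 4: {0,2,3,4}
Adding (2,3): both endpoints already in same component. Reachability from 4 unchanged.
After: nodes reachable from 4: {0,2,3,4}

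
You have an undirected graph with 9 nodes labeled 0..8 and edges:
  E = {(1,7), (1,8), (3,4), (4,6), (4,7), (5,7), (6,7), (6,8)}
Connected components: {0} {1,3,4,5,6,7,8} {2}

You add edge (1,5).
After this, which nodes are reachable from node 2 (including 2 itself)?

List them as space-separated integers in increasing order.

Answer: 2

Derivation:
Before: nodes reachable from 2: {2}
Adding (1,5): both endpoints already in same component. Reachability from 2 unchanged.
After: nodes reachable from 2: {2}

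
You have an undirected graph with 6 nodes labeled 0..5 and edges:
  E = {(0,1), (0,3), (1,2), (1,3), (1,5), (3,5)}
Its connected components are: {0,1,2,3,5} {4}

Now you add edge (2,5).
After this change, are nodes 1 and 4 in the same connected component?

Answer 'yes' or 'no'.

Answer: no

Derivation:
Initial components: {0,1,2,3,5} {4}
Adding edge (2,5): both already in same component {0,1,2,3,5}. No change.
New components: {0,1,2,3,5} {4}
Are 1 and 4 in the same component? no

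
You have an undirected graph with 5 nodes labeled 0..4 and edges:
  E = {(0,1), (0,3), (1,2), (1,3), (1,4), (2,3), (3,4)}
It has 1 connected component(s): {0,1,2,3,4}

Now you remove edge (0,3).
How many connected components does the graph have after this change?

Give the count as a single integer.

Initial component count: 1
Remove (0,3): not a bridge. Count unchanged: 1.
  After removal, components: {0,1,2,3,4}
New component count: 1

Answer: 1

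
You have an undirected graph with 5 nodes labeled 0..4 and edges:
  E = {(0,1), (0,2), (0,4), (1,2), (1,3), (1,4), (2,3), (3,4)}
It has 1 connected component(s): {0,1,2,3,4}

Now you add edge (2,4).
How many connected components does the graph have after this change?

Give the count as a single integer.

Answer: 1

Derivation:
Initial component count: 1
Add (2,4): endpoints already in same component. Count unchanged: 1.
New component count: 1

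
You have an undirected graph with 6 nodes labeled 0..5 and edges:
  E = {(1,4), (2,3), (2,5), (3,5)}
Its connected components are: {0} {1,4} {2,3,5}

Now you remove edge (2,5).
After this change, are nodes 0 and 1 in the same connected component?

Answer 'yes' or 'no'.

Answer: no

Derivation:
Initial components: {0} {1,4} {2,3,5}
Removing edge (2,5): not a bridge — component count unchanged at 3.
New components: {0} {1,4} {2,3,5}
Are 0 and 1 in the same component? no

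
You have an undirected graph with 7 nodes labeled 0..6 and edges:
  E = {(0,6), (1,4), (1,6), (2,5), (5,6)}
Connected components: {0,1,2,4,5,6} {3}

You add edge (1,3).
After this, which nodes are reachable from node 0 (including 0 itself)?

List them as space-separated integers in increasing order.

Before: nodes reachable from 0: {0,1,2,4,5,6}
Adding (1,3): merges 0's component with another. Reachability grows.
After: nodes reachable from 0: {0,1,2,3,4,5,6}

Answer: 0 1 2 3 4 5 6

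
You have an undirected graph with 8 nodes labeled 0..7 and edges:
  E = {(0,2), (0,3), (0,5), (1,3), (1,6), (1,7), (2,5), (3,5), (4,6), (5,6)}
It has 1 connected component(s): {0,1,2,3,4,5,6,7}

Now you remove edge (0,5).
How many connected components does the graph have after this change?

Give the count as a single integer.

Answer: 1

Derivation:
Initial component count: 1
Remove (0,5): not a bridge. Count unchanged: 1.
  After removal, components: {0,1,2,3,4,5,6,7}
New component count: 1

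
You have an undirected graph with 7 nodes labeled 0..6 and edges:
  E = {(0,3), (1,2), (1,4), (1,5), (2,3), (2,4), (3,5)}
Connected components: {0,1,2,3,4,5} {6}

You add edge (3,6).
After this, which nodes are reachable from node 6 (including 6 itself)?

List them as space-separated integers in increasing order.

Answer: 0 1 2 3 4 5 6

Derivation:
Before: nodes reachable from 6: {6}
Adding (3,6): merges 6's component with another. Reachability grows.
After: nodes reachable from 6: {0,1,2,3,4,5,6}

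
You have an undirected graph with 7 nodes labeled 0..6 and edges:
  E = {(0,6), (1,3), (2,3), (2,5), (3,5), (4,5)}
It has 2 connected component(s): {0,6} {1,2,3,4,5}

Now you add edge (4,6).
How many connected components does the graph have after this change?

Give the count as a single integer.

Initial component count: 2
Add (4,6): merges two components. Count decreases: 2 -> 1.
New component count: 1

Answer: 1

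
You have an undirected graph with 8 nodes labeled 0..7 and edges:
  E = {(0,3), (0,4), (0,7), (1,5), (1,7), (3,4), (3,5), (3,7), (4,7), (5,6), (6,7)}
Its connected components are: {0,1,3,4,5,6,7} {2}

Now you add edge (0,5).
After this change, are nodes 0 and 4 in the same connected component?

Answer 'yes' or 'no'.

Answer: yes

Derivation:
Initial components: {0,1,3,4,5,6,7} {2}
Adding edge (0,5): both already in same component {0,1,3,4,5,6,7}. No change.
New components: {0,1,3,4,5,6,7} {2}
Are 0 and 4 in the same component? yes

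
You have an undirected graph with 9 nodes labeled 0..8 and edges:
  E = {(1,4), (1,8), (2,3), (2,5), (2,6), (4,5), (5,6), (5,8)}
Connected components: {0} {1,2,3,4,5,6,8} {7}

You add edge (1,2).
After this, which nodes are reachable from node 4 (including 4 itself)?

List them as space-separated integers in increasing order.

Before: nodes reachable from 4: {1,2,3,4,5,6,8}
Adding (1,2): both endpoints already in same component. Reachability from 4 unchanged.
After: nodes reachable from 4: {1,2,3,4,5,6,8}

Answer: 1 2 3 4 5 6 8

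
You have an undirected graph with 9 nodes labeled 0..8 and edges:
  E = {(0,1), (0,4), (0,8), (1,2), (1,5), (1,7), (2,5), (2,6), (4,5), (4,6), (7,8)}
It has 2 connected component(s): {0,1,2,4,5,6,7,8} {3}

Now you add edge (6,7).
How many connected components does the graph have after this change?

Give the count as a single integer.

Initial component count: 2
Add (6,7): endpoints already in same component. Count unchanged: 2.
New component count: 2

Answer: 2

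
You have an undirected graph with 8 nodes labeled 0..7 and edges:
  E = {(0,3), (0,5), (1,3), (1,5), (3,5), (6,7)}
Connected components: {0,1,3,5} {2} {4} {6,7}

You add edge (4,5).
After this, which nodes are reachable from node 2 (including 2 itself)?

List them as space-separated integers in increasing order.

Answer: 2

Derivation:
Before: nodes reachable from 2: {2}
Adding (4,5): merges two components, but neither contains 2. Reachability from 2 unchanged.
After: nodes reachable from 2: {2}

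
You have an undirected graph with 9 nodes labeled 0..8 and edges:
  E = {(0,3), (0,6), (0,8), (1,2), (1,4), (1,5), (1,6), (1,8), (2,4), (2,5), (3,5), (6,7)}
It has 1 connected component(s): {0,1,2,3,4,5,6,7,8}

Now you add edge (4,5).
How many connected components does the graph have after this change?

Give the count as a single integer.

Answer: 1

Derivation:
Initial component count: 1
Add (4,5): endpoints already in same component. Count unchanged: 1.
New component count: 1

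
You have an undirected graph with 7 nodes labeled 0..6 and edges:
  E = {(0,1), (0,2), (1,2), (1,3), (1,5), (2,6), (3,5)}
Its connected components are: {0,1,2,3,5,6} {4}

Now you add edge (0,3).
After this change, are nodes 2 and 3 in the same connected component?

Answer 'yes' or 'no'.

Initial components: {0,1,2,3,5,6} {4}
Adding edge (0,3): both already in same component {0,1,2,3,5,6}. No change.
New components: {0,1,2,3,5,6} {4}
Are 2 and 3 in the same component? yes

Answer: yes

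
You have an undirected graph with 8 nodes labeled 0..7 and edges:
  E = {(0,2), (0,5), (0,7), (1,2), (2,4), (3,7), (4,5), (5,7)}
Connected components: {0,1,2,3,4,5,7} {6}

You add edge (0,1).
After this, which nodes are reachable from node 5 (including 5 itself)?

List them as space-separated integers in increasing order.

Answer: 0 1 2 3 4 5 7

Derivation:
Before: nodes reachable from 5: {0,1,2,3,4,5,7}
Adding (0,1): both endpoints already in same component. Reachability from 5 unchanged.
After: nodes reachable from 5: {0,1,2,3,4,5,7}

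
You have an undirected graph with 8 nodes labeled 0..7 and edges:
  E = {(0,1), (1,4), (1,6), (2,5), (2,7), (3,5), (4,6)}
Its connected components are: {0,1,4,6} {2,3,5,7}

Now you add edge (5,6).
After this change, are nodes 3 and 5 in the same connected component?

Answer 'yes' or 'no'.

Initial components: {0,1,4,6} {2,3,5,7}
Adding edge (5,6): merges {2,3,5,7} and {0,1,4,6}.
New components: {0,1,2,3,4,5,6,7}
Are 3 and 5 in the same component? yes

Answer: yes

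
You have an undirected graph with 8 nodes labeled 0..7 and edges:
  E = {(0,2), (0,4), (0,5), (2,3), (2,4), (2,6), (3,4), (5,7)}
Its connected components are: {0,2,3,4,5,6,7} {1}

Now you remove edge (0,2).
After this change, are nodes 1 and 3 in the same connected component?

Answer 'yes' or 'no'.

Initial components: {0,2,3,4,5,6,7} {1}
Removing edge (0,2): not a bridge — component count unchanged at 2.
New components: {0,2,3,4,5,6,7} {1}
Are 1 and 3 in the same component? no

Answer: no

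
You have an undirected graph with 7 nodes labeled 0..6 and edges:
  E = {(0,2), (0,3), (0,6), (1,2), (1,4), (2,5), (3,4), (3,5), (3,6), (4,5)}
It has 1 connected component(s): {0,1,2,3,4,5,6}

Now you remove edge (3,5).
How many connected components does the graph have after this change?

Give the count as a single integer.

Initial component count: 1
Remove (3,5): not a bridge. Count unchanged: 1.
  After removal, components: {0,1,2,3,4,5,6}
New component count: 1

Answer: 1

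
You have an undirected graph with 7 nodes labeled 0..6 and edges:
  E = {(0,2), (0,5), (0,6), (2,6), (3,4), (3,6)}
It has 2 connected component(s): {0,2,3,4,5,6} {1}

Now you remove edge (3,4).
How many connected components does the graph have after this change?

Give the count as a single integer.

Answer: 3

Derivation:
Initial component count: 2
Remove (3,4): it was a bridge. Count increases: 2 -> 3.
  After removal, components: {0,2,3,5,6} {1} {4}
New component count: 3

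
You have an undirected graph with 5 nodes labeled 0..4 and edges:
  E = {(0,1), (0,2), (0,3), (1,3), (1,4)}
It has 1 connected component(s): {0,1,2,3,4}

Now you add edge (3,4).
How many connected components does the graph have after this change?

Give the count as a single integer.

Initial component count: 1
Add (3,4): endpoints already in same component. Count unchanged: 1.
New component count: 1

Answer: 1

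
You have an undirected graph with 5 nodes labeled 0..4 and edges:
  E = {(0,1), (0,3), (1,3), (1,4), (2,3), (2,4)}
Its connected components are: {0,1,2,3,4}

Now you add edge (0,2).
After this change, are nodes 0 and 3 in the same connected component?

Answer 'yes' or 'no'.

Initial components: {0,1,2,3,4}
Adding edge (0,2): both already in same component {0,1,2,3,4}. No change.
New components: {0,1,2,3,4}
Are 0 and 3 in the same component? yes

Answer: yes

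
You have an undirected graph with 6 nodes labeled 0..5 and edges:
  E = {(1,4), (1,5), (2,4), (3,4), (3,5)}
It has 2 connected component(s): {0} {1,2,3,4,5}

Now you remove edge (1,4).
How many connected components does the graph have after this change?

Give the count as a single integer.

Answer: 2

Derivation:
Initial component count: 2
Remove (1,4): not a bridge. Count unchanged: 2.
  After removal, components: {0} {1,2,3,4,5}
New component count: 2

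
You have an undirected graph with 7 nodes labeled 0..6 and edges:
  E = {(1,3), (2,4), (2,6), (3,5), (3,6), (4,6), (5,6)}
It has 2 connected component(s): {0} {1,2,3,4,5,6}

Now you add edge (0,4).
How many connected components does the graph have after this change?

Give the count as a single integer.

Answer: 1

Derivation:
Initial component count: 2
Add (0,4): merges two components. Count decreases: 2 -> 1.
New component count: 1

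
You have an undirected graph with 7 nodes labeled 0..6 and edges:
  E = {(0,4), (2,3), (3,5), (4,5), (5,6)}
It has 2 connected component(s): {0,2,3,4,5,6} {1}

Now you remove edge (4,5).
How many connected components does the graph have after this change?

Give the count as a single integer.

Initial component count: 2
Remove (4,5): it was a bridge. Count increases: 2 -> 3.
  After removal, components: {0,4} {1} {2,3,5,6}
New component count: 3

Answer: 3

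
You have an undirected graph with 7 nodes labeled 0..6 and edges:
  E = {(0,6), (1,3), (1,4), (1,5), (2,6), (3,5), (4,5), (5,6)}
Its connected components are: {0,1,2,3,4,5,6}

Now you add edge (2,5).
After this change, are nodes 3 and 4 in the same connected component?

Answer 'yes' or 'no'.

Answer: yes

Derivation:
Initial components: {0,1,2,3,4,5,6}
Adding edge (2,5): both already in same component {0,1,2,3,4,5,6}. No change.
New components: {0,1,2,3,4,5,6}
Are 3 and 4 in the same component? yes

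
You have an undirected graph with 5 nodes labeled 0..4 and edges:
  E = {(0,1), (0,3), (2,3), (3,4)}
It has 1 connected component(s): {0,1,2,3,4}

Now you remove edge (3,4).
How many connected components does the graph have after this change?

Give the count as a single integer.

Initial component count: 1
Remove (3,4): it was a bridge. Count increases: 1 -> 2.
  After removal, components: {0,1,2,3} {4}
New component count: 2

Answer: 2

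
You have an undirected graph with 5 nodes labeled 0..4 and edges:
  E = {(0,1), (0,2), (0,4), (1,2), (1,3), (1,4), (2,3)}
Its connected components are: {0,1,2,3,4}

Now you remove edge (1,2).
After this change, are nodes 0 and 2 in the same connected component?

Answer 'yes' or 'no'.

Initial components: {0,1,2,3,4}
Removing edge (1,2): not a bridge — component count unchanged at 1.
New components: {0,1,2,3,4}
Are 0 and 2 in the same component? yes

Answer: yes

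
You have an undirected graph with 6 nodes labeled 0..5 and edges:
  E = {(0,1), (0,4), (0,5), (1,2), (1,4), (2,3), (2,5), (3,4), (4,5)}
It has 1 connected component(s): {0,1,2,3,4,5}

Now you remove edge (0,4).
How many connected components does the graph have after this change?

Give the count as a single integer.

Initial component count: 1
Remove (0,4): not a bridge. Count unchanged: 1.
  After removal, components: {0,1,2,3,4,5}
New component count: 1

Answer: 1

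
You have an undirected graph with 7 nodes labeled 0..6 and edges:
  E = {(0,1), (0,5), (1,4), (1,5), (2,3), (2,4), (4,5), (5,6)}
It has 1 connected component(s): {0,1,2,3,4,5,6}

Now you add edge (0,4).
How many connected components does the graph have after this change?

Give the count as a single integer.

Answer: 1

Derivation:
Initial component count: 1
Add (0,4): endpoints already in same component. Count unchanged: 1.
New component count: 1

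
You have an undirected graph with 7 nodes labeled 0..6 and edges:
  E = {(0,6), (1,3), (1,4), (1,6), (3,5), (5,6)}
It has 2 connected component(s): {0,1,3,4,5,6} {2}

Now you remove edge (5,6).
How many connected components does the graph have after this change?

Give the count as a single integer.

Answer: 2

Derivation:
Initial component count: 2
Remove (5,6): not a bridge. Count unchanged: 2.
  After removal, components: {0,1,3,4,5,6} {2}
New component count: 2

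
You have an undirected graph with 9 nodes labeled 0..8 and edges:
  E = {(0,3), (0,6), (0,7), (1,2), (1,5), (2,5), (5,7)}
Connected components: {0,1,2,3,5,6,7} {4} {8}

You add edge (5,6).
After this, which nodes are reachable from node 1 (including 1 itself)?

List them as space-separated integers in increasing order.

Before: nodes reachable from 1: {0,1,2,3,5,6,7}
Adding (5,6): both endpoints already in same component. Reachability from 1 unchanged.
After: nodes reachable from 1: {0,1,2,3,5,6,7}

Answer: 0 1 2 3 5 6 7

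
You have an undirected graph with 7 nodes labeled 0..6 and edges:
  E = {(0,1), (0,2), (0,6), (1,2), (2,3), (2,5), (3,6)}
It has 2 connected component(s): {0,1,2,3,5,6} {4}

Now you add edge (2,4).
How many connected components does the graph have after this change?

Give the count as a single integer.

Answer: 1

Derivation:
Initial component count: 2
Add (2,4): merges two components. Count decreases: 2 -> 1.
New component count: 1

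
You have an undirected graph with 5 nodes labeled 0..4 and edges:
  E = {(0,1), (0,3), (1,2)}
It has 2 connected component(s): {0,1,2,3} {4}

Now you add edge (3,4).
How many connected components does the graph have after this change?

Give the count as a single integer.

Initial component count: 2
Add (3,4): merges two components. Count decreases: 2 -> 1.
New component count: 1

Answer: 1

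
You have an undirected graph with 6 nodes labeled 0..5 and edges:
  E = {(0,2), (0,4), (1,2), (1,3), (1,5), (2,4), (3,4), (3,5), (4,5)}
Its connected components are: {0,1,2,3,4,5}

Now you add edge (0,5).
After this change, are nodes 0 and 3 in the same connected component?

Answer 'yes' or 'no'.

Initial components: {0,1,2,3,4,5}
Adding edge (0,5): both already in same component {0,1,2,3,4,5}. No change.
New components: {0,1,2,3,4,5}
Are 0 and 3 in the same component? yes

Answer: yes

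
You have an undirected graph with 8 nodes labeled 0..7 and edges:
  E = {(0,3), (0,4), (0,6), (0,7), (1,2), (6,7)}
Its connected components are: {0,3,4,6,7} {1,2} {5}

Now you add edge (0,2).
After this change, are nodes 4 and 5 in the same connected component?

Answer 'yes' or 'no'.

Initial components: {0,3,4,6,7} {1,2} {5}
Adding edge (0,2): merges {0,3,4,6,7} and {1,2}.
New components: {0,1,2,3,4,6,7} {5}
Are 4 and 5 in the same component? no

Answer: no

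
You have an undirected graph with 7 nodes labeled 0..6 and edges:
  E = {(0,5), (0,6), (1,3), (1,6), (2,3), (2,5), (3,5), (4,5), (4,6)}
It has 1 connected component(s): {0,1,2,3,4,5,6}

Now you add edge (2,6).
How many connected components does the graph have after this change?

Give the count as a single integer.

Initial component count: 1
Add (2,6): endpoints already in same component. Count unchanged: 1.
New component count: 1

Answer: 1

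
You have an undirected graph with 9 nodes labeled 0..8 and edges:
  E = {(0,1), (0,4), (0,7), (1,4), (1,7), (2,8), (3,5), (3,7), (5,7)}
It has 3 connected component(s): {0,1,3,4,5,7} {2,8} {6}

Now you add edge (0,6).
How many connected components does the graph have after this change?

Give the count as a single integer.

Answer: 2

Derivation:
Initial component count: 3
Add (0,6): merges two components. Count decreases: 3 -> 2.
New component count: 2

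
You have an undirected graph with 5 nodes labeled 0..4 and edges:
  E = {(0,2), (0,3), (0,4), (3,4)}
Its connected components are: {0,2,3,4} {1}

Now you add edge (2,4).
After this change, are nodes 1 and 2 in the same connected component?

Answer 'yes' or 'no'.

Answer: no

Derivation:
Initial components: {0,2,3,4} {1}
Adding edge (2,4): both already in same component {0,2,3,4}. No change.
New components: {0,2,3,4} {1}
Are 1 and 2 in the same component? no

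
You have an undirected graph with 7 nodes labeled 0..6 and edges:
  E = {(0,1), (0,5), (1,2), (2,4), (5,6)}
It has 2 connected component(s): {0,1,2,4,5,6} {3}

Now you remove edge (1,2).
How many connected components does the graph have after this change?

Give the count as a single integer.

Initial component count: 2
Remove (1,2): it was a bridge. Count increases: 2 -> 3.
  After removal, components: {0,1,5,6} {2,4} {3}
New component count: 3

Answer: 3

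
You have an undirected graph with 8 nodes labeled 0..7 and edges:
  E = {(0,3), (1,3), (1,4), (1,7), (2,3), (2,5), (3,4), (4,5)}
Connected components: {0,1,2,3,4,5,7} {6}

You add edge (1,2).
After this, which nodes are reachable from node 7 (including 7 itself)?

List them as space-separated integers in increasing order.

Before: nodes reachable from 7: {0,1,2,3,4,5,7}
Adding (1,2): both endpoints already in same component. Reachability from 7 unchanged.
After: nodes reachable from 7: {0,1,2,3,4,5,7}

Answer: 0 1 2 3 4 5 7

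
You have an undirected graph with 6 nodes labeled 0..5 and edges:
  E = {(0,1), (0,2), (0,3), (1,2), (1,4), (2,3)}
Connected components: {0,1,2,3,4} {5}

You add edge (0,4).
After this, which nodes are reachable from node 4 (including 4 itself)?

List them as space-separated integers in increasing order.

Before: nodes reachable from 4: {0,1,2,3,4}
Adding (0,4): both endpoints already in same component. Reachability from 4 unchanged.
After: nodes reachable from 4: {0,1,2,3,4}

Answer: 0 1 2 3 4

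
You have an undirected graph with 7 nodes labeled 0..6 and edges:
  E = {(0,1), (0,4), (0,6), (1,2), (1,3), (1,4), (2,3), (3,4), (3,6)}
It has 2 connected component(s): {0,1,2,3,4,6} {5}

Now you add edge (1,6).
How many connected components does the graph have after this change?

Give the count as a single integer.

Answer: 2

Derivation:
Initial component count: 2
Add (1,6): endpoints already in same component. Count unchanged: 2.
New component count: 2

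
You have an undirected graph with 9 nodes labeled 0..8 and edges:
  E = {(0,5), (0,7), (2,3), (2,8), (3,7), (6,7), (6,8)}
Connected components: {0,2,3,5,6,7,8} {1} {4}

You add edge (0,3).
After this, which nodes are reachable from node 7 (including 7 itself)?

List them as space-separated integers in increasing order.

Before: nodes reachable from 7: {0,2,3,5,6,7,8}
Adding (0,3): both endpoints already in same component. Reachability from 7 unchanged.
After: nodes reachable from 7: {0,2,3,5,6,7,8}

Answer: 0 2 3 5 6 7 8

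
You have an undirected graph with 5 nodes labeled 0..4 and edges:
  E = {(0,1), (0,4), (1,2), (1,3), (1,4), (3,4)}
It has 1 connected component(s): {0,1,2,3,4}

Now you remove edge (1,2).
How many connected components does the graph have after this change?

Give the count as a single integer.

Answer: 2

Derivation:
Initial component count: 1
Remove (1,2): it was a bridge. Count increases: 1 -> 2.
  After removal, components: {0,1,3,4} {2}
New component count: 2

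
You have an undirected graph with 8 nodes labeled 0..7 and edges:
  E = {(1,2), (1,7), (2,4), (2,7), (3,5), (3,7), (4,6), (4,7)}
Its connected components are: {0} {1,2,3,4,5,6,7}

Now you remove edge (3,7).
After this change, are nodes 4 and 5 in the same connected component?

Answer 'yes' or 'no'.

Initial components: {0} {1,2,3,4,5,6,7}
Removing edge (3,7): it was a bridge — component count 2 -> 3.
New components: {0} {1,2,4,6,7} {3,5}
Are 4 and 5 in the same component? no

Answer: no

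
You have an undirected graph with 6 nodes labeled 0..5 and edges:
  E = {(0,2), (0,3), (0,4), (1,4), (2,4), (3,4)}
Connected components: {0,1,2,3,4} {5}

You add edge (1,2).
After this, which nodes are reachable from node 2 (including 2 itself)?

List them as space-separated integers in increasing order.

Answer: 0 1 2 3 4

Derivation:
Before: nodes reachable from 2: {0,1,2,3,4}
Adding (1,2): both endpoints already in same component. Reachability from 2 unchanged.
After: nodes reachable from 2: {0,1,2,3,4}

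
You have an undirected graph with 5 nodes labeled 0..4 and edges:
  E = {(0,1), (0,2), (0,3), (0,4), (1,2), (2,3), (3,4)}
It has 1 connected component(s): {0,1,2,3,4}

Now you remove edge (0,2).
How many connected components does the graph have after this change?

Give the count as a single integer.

Answer: 1

Derivation:
Initial component count: 1
Remove (0,2): not a bridge. Count unchanged: 1.
  After removal, components: {0,1,2,3,4}
New component count: 1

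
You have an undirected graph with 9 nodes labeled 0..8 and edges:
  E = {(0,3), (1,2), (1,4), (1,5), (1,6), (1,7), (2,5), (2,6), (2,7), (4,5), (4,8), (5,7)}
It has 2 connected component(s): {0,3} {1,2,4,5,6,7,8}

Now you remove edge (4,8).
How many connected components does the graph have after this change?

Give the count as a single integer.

Initial component count: 2
Remove (4,8): it was a bridge. Count increases: 2 -> 3.
  After removal, components: {0,3} {1,2,4,5,6,7} {8}
New component count: 3

Answer: 3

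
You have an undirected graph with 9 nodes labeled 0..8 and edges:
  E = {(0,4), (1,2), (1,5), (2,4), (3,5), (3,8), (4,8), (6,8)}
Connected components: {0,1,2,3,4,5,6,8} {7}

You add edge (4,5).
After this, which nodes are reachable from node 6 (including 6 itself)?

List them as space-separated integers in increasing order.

Before: nodes reachable from 6: {0,1,2,3,4,5,6,8}
Adding (4,5): both endpoints already in same component. Reachability from 6 unchanged.
After: nodes reachable from 6: {0,1,2,3,4,5,6,8}

Answer: 0 1 2 3 4 5 6 8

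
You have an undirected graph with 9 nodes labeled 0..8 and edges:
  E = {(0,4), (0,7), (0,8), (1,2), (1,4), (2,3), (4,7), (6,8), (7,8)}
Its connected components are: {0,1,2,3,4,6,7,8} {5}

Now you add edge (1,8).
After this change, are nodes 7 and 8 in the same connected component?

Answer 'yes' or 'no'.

Answer: yes

Derivation:
Initial components: {0,1,2,3,4,6,7,8} {5}
Adding edge (1,8): both already in same component {0,1,2,3,4,6,7,8}. No change.
New components: {0,1,2,3,4,6,7,8} {5}
Are 7 and 8 in the same component? yes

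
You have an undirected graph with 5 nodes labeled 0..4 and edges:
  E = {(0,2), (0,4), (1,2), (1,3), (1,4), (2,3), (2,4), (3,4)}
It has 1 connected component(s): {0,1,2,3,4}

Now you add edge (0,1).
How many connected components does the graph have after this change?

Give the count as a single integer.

Initial component count: 1
Add (0,1): endpoints already in same component. Count unchanged: 1.
New component count: 1

Answer: 1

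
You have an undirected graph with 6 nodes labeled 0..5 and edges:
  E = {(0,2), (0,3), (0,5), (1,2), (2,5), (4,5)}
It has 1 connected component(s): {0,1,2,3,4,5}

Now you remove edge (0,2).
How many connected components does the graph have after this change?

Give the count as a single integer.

Initial component count: 1
Remove (0,2): not a bridge. Count unchanged: 1.
  After removal, components: {0,1,2,3,4,5}
New component count: 1

Answer: 1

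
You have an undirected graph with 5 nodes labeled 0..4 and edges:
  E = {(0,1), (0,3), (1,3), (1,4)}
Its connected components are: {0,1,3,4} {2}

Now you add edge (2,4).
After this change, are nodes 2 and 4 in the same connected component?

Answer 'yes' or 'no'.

Answer: yes

Derivation:
Initial components: {0,1,3,4} {2}
Adding edge (2,4): merges {2} and {0,1,3,4}.
New components: {0,1,2,3,4}
Are 2 and 4 in the same component? yes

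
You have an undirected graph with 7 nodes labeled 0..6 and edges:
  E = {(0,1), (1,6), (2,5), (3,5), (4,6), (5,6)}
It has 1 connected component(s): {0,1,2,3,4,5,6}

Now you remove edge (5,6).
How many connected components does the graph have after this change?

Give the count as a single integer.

Initial component count: 1
Remove (5,6): it was a bridge. Count increases: 1 -> 2.
  After removal, components: {0,1,4,6} {2,3,5}
New component count: 2

Answer: 2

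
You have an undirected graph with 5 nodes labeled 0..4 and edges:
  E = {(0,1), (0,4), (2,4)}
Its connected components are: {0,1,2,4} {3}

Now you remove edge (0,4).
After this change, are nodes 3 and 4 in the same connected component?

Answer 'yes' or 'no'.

Answer: no

Derivation:
Initial components: {0,1,2,4} {3}
Removing edge (0,4): it was a bridge — component count 2 -> 3.
New components: {0,1} {2,4} {3}
Are 3 and 4 in the same component? no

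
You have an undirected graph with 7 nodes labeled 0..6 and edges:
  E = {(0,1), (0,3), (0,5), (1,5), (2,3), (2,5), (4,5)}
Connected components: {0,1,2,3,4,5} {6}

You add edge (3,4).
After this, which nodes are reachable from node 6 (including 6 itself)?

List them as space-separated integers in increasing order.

Answer: 6

Derivation:
Before: nodes reachable from 6: {6}
Adding (3,4): both endpoints already in same component. Reachability from 6 unchanged.
After: nodes reachable from 6: {6}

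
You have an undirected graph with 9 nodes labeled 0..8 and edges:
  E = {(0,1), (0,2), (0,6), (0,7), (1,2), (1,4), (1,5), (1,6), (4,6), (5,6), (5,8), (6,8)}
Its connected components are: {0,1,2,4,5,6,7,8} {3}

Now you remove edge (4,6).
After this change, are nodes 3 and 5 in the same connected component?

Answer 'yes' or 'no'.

Answer: no

Derivation:
Initial components: {0,1,2,4,5,6,7,8} {3}
Removing edge (4,6): not a bridge — component count unchanged at 2.
New components: {0,1,2,4,5,6,7,8} {3}
Are 3 and 5 in the same component? no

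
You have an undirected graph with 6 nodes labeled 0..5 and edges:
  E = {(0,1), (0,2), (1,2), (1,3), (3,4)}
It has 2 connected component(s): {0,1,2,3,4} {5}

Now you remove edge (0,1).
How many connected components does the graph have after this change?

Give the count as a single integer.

Answer: 2

Derivation:
Initial component count: 2
Remove (0,1): not a bridge. Count unchanged: 2.
  After removal, components: {0,1,2,3,4} {5}
New component count: 2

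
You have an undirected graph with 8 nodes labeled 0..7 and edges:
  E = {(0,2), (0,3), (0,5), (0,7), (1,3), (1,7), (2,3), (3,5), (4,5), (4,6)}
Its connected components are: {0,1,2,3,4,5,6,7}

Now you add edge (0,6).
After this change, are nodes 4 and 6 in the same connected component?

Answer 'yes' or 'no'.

Answer: yes

Derivation:
Initial components: {0,1,2,3,4,5,6,7}
Adding edge (0,6): both already in same component {0,1,2,3,4,5,6,7}. No change.
New components: {0,1,2,3,4,5,6,7}
Are 4 and 6 in the same component? yes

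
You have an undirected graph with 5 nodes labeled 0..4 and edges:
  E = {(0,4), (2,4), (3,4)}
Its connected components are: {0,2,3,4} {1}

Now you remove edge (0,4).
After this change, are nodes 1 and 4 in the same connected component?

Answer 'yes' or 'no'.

Initial components: {0,2,3,4} {1}
Removing edge (0,4): it was a bridge — component count 2 -> 3.
New components: {0} {1} {2,3,4}
Are 1 and 4 in the same component? no

Answer: no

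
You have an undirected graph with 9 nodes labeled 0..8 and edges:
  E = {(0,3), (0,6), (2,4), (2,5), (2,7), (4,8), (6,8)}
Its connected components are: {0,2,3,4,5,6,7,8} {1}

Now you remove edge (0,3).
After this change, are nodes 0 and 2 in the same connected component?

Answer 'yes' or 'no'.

Answer: yes

Derivation:
Initial components: {0,2,3,4,5,6,7,8} {1}
Removing edge (0,3): it was a bridge — component count 2 -> 3.
New components: {0,2,4,5,6,7,8} {1} {3}
Are 0 and 2 in the same component? yes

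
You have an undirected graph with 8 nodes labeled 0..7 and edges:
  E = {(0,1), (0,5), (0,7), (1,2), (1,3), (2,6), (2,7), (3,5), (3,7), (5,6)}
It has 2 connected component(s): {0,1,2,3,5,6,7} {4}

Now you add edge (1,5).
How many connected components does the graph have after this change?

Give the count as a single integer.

Initial component count: 2
Add (1,5): endpoints already in same component. Count unchanged: 2.
New component count: 2

Answer: 2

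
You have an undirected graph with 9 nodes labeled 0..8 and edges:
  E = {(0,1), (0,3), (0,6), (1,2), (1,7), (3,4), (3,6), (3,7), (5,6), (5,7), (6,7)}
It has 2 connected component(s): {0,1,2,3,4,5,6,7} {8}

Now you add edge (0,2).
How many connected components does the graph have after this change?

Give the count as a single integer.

Answer: 2

Derivation:
Initial component count: 2
Add (0,2): endpoints already in same component. Count unchanged: 2.
New component count: 2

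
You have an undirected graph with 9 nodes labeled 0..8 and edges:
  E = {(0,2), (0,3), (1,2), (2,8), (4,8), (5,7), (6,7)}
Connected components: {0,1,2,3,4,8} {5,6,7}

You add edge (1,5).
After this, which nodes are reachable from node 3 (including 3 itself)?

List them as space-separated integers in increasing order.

Before: nodes reachable from 3: {0,1,2,3,4,8}
Adding (1,5): merges 3's component with another. Reachability grows.
After: nodes reachable from 3: {0,1,2,3,4,5,6,7,8}

Answer: 0 1 2 3 4 5 6 7 8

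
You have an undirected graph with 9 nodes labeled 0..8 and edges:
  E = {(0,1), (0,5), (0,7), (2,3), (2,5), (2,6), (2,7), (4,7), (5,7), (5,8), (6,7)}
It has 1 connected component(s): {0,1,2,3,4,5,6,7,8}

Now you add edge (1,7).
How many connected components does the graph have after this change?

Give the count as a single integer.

Initial component count: 1
Add (1,7): endpoints already in same component. Count unchanged: 1.
New component count: 1

Answer: 1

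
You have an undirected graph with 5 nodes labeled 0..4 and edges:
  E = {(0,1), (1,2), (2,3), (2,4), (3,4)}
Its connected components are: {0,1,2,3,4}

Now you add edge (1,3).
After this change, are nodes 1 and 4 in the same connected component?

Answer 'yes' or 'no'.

Initial components: {0,1,2,3,4}
Adding edge (1,3): both already in same component {0,1,2,3,4}. No change.
New components: {0,1,2,3,4}
Are 1 and 4 in the same component? yes

Answer: yes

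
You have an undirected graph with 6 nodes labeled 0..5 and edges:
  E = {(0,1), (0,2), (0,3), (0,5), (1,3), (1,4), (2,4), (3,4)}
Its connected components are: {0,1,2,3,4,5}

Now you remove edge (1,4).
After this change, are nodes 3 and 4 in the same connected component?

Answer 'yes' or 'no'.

Answer: yes

Derivation:
Initial components: {0,1,2,3,4,5}
Removing edge (1,4): not a bridge — component count unchanged at 1.
New components: {0,1,2,3,4,5}
Are 3 and 4 in the same component? yes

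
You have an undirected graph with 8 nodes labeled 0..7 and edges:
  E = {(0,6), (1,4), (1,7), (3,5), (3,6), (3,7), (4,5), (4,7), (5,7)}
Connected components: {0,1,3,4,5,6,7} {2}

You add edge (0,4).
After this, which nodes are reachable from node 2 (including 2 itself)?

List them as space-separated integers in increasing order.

Before: nodes reachable from 2: {2}
Adding (0,4): both endpoints already in same component. Reachability from 2 unchanged.
After: nodes reachable from 2: {2}

Answer: 2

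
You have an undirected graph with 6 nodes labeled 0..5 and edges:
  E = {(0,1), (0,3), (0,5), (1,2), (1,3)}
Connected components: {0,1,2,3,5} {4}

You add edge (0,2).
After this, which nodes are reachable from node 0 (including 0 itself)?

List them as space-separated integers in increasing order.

Answer: 0 1 2 3 5

Derivation:
Before: nodes reachable from 0: {0,1,2,3,5}
Adding (0,2): both endpoints already in same component. Reachability from 0 unchanged.
After: nodes reachable from 0: {0,1,2,3,5}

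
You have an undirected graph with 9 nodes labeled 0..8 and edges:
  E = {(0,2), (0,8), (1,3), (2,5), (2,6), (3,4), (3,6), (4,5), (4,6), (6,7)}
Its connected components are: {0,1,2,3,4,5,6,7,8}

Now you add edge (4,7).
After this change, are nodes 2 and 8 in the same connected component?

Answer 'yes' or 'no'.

Initial components: {0,1,2,3,4,5,6,7,8}
Adding edge (4,7): both already in same component {0,1,2,3,4,5,6,7,8}. No change.
New components: {0,1,2,3,4,5,6,7,8}
Are 2 and 8 in the same component? yes

Answer: yes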